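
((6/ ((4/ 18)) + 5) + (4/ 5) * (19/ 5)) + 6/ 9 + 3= 2903/ 75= 38.71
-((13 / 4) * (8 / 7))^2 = -676 / 49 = -13.80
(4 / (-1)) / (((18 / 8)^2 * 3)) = -64 / 243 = -0.26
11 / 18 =0.61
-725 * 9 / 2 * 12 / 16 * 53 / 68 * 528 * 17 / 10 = -6847335 / 4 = -1711833.75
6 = 6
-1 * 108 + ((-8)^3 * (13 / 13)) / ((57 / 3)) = -134.95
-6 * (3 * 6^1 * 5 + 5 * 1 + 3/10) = -2859/5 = -571.80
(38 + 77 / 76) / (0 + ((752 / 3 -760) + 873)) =8895 / 82916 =0.11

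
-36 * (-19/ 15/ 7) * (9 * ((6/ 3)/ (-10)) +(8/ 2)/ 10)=-228/ 25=-9.12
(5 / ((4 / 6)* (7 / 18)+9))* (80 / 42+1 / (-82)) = 29331 / 28700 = 1.02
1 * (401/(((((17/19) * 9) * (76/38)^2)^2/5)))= 723805/374544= 1.93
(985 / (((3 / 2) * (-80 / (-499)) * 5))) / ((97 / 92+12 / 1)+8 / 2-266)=-2260969 / 687090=-3.29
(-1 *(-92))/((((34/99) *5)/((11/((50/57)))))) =1427679/2125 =671.85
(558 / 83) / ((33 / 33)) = 558 / 83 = 6.72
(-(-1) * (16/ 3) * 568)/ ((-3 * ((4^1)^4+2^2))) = -2272/ 585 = -3.88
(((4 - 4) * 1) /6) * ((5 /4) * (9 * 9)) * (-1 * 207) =0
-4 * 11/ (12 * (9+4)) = -11/ 39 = -0.28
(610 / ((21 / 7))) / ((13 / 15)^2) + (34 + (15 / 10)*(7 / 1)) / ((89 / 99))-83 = 237.21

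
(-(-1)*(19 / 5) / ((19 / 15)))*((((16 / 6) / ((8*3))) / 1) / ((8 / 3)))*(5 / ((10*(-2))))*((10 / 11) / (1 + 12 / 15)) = -25 / 1584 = -0.02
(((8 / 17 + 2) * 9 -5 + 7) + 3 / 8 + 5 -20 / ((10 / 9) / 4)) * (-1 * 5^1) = 28825 / 136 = 211.95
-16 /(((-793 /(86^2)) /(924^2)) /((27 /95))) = 2727875791872 /75335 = 36209939.50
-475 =-475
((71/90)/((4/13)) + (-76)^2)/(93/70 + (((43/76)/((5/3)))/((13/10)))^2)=4137.11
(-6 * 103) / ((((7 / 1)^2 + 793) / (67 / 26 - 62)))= 477405 / 10946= 43.61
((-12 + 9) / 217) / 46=-3 / 9982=-0.00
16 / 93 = 0.17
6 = 6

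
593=593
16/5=3.20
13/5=2.60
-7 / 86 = -0.08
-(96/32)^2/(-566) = 9/566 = 0.02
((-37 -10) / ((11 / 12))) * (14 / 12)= -658 / 11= -59.82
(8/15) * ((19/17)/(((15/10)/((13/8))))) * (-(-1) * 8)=3952/765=5.17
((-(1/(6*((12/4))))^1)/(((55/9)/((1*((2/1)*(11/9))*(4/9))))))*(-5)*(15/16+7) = 127/324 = 0.39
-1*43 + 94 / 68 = -1415 / 34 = -41.62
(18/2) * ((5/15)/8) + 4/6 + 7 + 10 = 433/24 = 18.04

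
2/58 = 1/29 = 0.03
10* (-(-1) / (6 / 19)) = 95 / 3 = 31.67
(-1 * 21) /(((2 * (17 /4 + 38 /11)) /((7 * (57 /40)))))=-30723 /2260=-13.59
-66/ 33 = -2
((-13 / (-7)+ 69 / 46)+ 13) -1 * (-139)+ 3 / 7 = 2181 / 14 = 155.79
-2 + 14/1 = 12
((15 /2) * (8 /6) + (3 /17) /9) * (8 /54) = 2044 /1377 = 1.48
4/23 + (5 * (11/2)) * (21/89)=27277/4094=6.66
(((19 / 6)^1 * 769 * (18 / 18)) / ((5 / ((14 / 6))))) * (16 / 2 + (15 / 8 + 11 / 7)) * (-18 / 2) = -117070.64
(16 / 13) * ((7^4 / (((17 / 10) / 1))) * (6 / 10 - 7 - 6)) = -4763584 / 221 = -21554.68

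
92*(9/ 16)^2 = 1863/ 64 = 29.11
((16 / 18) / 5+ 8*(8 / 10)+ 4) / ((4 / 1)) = 119 / 45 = 2.64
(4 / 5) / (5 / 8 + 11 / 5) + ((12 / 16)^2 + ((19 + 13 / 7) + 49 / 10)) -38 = -721213 / 63280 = -11.40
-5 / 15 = -1 / 3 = -0.33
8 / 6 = 1.33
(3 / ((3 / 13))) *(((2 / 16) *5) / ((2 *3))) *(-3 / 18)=-65 / 288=-0.23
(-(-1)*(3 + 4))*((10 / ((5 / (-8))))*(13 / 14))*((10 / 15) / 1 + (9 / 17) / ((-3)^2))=-3848 / 51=-75.45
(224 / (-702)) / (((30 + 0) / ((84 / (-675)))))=1568 / 1184625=0.00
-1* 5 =-5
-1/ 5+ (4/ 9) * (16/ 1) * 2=631/ 45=14.02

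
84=84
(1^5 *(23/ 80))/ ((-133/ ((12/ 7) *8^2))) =-1104/ 4655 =-0.24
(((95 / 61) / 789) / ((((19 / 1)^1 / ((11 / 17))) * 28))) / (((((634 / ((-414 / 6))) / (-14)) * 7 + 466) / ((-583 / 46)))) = -32065 / 495927504856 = -0.00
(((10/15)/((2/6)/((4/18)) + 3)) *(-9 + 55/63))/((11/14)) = -4096/2673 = -1.53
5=5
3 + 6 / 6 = 4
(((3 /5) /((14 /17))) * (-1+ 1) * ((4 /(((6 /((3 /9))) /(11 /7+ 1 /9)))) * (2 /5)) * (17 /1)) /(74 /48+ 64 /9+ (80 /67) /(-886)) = 0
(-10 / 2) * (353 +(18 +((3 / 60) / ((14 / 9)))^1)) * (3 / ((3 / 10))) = -519445 / 28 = -18551.61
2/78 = 1/39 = 0.03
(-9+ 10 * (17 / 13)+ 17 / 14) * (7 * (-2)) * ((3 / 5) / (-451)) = 2889 / 29315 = 0.10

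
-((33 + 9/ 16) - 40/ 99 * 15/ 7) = -120847/ 3696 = -32.70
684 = 684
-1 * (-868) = 868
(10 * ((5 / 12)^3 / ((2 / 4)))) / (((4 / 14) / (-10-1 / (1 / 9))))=-83125 / 864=-96.21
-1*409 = -409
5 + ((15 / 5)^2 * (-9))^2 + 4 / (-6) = 19696 / 3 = 6565.33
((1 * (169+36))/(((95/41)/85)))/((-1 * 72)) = -142885/1368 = -104.45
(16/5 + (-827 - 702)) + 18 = -7539/5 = -1507.80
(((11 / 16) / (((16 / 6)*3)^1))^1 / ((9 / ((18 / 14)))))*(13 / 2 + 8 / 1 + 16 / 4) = 407 / 1792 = 0.23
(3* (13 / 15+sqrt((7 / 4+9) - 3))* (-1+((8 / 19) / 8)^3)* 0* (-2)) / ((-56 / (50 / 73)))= 0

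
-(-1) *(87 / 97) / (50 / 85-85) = -1479 / 139195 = -0.01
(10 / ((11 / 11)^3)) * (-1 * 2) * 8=-160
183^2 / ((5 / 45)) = 301401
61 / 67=0.91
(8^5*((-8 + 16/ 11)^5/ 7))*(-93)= 5230387915.97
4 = 4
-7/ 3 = -2.33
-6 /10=-3 /5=-0.60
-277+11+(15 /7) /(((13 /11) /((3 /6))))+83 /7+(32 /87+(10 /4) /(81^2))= -4378278829 /17314479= -252.87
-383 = -383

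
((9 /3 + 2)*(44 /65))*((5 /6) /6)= 55 /117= 0.47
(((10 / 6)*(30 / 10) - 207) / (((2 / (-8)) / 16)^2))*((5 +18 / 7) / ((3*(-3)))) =43851776 / 63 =696059.94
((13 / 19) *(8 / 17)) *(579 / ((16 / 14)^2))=368823 / 2584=142.73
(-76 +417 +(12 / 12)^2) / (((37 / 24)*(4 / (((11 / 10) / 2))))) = 5643 / 185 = 30.50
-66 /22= -3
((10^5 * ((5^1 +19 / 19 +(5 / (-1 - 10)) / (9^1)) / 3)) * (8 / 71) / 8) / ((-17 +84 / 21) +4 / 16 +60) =59.12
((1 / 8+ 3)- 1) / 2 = 1.06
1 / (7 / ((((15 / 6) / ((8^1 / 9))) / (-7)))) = -0.06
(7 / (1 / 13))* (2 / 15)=182 / 15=12.13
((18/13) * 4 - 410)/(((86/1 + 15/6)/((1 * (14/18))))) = -73612/20709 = -3.55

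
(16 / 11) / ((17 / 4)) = 64 / 187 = 0.34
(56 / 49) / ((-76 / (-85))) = 170 / 133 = 1.28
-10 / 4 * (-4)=10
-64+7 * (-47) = -393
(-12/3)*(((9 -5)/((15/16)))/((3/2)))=-512/45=-11.38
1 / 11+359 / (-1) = -3948 / 11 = -358.91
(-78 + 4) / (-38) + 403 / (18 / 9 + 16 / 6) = 23489 / 266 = 88.30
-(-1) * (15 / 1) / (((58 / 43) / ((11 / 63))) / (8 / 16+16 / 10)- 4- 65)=-2365 / 10299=-0.23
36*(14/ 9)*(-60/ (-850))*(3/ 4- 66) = -21924/ 85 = -257.93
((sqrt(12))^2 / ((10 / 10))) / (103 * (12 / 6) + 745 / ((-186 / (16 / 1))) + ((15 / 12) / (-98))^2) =171489024 / 2028059797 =0.08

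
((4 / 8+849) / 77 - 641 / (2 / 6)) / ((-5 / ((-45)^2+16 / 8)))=596835961 / 770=775111.64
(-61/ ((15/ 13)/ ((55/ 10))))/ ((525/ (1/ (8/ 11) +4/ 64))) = -200629/ 252000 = -0.80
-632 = -632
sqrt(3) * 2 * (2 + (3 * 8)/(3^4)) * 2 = 248 * sqrt(3)/27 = 15.91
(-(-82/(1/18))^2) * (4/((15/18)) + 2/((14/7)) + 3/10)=-66446568/5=-13289313.60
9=9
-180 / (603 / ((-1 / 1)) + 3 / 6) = 72 / 241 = 0.30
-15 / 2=-7.50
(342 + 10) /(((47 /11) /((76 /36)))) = 73568 /423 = 173.92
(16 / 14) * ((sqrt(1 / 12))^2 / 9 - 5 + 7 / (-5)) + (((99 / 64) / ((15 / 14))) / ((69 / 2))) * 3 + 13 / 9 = -284851 / 49680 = -5.73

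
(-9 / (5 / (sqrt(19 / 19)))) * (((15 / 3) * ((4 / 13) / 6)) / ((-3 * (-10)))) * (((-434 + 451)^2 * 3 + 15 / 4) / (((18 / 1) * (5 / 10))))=-387 / 260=-1.49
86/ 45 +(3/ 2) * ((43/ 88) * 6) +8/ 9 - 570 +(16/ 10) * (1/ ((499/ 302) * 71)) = -8773176949/ 15588760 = -562.79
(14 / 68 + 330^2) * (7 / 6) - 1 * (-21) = 25922533 / 204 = 127071.24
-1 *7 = -7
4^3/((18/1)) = 32/9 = 3.56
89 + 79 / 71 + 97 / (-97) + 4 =6611 / 71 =93.11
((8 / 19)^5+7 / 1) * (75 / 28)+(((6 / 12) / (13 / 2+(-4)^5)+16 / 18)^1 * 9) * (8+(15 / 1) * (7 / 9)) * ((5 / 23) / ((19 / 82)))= 323820612067549 / 1947016070076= 166.32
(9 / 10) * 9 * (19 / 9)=171 / 10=17.10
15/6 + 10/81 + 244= 246.62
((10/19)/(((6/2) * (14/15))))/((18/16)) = 0.17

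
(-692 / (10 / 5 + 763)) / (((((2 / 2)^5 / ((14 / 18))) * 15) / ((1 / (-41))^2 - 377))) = 3069817184 / 173605275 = 17.68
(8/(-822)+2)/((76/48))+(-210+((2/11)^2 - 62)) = -85263612/314963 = -270.71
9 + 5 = 14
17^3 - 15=4898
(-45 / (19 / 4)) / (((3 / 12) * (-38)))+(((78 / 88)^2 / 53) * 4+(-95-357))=-4175904343 / 9260372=-450.94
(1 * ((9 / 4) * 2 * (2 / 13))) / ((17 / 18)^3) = 52488 / 63869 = 0.82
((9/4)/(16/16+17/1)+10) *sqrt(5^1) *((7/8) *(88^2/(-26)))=-68607 *sqrt(5)/26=-5900.38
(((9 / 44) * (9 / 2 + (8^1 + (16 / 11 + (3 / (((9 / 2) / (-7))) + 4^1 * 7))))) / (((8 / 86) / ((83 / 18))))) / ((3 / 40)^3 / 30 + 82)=87833090000 / 19050243267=4.61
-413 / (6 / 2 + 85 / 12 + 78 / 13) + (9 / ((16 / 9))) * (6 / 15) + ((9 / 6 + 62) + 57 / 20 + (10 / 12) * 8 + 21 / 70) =49.66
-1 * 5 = -5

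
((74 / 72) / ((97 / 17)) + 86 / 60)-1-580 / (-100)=111979 / 17460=6.41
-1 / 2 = -0.50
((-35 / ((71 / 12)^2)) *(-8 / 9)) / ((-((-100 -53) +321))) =-80 / 15123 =-0.01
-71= -71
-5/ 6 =-0.83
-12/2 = -6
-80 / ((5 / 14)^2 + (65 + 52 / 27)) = -423360 / 354847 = -1.19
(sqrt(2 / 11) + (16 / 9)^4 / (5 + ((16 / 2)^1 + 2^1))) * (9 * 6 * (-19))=-2490368 / 3645 - 1026 * sqrt(22) / 11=-1120.72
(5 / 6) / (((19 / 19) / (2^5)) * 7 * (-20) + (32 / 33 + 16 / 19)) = -4180 / 12857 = -0.33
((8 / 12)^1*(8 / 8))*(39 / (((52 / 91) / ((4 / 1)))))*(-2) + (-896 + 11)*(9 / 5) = -1957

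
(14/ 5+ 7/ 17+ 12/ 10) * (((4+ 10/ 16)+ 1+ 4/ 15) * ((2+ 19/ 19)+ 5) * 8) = 28280/ 17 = 1663.53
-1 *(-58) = 58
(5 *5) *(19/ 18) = 475/ 18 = 26.39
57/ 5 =11.40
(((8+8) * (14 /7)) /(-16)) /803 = -2 /803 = -0.00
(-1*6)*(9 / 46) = -27 / 23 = -1.17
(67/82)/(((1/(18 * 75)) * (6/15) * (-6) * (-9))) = 8375/164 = 51.07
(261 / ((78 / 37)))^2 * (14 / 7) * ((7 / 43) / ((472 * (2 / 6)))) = 217601181 / 6860048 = 31.72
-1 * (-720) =720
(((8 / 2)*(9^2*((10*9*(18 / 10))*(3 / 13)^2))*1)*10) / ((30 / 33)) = 5196312 / 169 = 30747.41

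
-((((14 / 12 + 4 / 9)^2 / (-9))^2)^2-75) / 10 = 5422146854022239 / 723019613391360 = 7.50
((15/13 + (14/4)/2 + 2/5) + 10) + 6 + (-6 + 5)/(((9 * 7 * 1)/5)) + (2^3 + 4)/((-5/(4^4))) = -1949795/3276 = -595.18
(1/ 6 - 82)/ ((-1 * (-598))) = -491/ 3588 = -0.14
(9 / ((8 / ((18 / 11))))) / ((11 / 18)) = 729 / 242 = 3.01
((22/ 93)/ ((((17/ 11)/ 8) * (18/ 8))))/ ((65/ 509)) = 3941696/ 924885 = 4.26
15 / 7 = 2.14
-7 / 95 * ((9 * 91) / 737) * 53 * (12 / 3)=-1215396 / 70015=-17.36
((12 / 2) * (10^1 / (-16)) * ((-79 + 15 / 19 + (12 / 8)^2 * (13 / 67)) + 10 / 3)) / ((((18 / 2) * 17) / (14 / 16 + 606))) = 27604437625 / 24930432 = 1107.26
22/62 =11/31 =0.35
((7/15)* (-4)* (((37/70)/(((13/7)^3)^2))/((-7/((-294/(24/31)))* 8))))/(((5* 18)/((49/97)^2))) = -2267993774221/4904868155148000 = -0.00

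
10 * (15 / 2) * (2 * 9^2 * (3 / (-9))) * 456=-1846800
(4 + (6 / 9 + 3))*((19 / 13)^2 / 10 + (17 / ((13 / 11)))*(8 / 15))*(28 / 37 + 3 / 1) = 127812863 / 562770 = 227.11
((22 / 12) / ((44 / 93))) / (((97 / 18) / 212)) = 14787 / 97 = 152.44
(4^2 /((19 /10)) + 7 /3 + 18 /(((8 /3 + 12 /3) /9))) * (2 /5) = 19981 /1425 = 14.02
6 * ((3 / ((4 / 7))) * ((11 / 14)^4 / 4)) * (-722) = -2166.94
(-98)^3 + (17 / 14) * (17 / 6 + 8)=-79059023 / 84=-941178.85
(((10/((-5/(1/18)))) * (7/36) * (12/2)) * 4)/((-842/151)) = 1057/11367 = 0.09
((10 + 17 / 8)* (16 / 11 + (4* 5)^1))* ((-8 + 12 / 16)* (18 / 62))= -1493703 / 2728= -547.55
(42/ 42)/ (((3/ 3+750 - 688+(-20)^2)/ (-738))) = -738/ 463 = -1.59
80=80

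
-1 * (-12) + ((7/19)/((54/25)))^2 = 12662737/1052676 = 12.03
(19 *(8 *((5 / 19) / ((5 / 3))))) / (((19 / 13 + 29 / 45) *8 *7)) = 1755 / 8624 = 0.20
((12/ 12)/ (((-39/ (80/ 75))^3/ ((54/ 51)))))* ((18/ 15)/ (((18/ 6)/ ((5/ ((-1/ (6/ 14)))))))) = 16384/ 882370125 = 0.00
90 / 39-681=-8823 / 13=-678.69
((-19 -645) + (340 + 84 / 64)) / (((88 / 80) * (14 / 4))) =-25815 / 308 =-83.81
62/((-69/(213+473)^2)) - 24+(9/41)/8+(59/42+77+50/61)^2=-5157284874621667/12379409784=-416601.84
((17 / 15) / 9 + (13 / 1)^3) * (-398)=-118051576 / 135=-874456.12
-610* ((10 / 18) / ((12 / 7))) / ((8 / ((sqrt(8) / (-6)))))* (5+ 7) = 10675* sqrt(2) / 108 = 139.78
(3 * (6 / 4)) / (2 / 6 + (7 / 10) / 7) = 135 / 13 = 10.38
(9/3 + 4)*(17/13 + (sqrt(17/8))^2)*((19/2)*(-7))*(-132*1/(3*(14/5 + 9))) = 18280185/3068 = 5958.34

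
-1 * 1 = -1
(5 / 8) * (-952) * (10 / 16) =-2975 / 8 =-371.88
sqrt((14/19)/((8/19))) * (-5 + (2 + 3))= 0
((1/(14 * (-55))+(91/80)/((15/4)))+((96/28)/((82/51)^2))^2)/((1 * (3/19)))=13.05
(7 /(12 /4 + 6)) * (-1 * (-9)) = 7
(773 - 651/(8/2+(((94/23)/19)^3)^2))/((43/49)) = 833040477094791463393/1197920021031777356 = 695.41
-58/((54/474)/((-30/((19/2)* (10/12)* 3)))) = 36656/57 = 643.09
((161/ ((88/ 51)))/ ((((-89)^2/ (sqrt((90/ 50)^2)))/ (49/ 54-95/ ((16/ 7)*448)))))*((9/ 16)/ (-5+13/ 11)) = -26419479/ 10382213120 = -0.00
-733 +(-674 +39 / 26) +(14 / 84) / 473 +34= -1946158 / 1419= -1371.50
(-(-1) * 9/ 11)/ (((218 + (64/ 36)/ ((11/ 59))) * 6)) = 27/ 45052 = 0.00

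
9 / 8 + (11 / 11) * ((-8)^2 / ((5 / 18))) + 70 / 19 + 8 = 184839 / 760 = 243.21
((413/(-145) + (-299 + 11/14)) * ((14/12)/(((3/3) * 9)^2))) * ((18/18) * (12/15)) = -203719/58725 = -3.47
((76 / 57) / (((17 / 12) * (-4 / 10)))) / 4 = -10 / 17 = -0.59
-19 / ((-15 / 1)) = 19 / 15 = 1.27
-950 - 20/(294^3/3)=-2011797905/2117682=-950.00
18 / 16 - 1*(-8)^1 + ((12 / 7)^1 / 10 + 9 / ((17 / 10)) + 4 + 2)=98011 / 4760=20.59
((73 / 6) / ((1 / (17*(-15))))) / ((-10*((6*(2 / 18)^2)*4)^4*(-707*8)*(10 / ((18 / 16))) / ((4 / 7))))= -5935664529 / 12973506560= -0.46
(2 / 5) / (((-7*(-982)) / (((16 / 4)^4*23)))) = 5888 / 17185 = 0.34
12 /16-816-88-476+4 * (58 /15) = -81827 /60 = -1363.78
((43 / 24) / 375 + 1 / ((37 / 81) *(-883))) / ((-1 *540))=-675853 / 158781060000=-0.00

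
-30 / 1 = -30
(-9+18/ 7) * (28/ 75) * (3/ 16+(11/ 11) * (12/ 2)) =-297/ 20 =-14.85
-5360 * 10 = -53600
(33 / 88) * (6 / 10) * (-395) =-711 / 8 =-88.88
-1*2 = -2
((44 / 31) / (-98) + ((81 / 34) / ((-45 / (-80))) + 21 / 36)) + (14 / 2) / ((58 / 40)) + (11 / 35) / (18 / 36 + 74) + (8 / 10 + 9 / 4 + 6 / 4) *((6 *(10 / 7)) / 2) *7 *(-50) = -6815.36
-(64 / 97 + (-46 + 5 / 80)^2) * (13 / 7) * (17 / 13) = -891109553 / 173824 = -5126.50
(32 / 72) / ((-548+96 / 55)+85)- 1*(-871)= 198867371 / 228321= 871.00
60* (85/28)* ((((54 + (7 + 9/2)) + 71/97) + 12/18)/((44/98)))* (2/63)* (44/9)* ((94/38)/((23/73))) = 113548087250/3433509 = 33070.57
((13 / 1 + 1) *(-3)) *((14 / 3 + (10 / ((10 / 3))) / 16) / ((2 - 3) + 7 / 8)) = 1631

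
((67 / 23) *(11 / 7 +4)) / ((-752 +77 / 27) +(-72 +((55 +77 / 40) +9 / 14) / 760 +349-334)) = -0.02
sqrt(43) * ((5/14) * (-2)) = -5 * sqrt(43)/7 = -4.68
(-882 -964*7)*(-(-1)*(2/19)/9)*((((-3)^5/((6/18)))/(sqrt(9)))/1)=412020/19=21685.26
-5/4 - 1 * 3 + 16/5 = -21/20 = -1.05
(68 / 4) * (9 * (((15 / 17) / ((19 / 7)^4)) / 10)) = 64827 / 260642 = 0.25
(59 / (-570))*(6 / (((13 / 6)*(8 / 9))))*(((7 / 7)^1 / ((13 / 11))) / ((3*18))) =-649 / 128440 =-0.01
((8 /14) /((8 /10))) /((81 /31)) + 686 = 389117 /567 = 686.27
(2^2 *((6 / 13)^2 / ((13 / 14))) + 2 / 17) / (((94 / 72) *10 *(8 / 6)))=521991 / 8777015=0.06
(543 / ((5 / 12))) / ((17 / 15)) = 19548 / 17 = 1149.88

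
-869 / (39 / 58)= -1292.36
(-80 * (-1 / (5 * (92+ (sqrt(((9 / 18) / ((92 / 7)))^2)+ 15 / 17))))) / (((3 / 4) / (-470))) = -18818048 / 174393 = -107.91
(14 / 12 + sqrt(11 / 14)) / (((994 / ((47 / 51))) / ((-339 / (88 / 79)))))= -419569 / 1274592 - 419569* sqrt(154) / 20818336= -0.58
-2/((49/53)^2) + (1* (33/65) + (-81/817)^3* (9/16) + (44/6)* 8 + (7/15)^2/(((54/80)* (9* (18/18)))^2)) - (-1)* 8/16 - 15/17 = 694572034473092673436783/12302564396094740935440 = 56.46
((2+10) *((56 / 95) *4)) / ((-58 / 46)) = -22.44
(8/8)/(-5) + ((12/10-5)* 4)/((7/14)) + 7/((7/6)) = -123/5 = -24.60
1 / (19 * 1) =1 / 19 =0.05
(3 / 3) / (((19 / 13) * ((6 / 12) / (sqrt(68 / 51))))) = 52 * sqrt(3) / 57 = 1.58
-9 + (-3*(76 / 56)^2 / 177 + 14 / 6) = -232363 / 34692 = -6.70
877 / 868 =1.01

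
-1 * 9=-9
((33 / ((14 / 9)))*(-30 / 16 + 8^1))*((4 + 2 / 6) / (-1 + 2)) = 9009 / 16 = 563.06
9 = 9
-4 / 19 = -0.21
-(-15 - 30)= 45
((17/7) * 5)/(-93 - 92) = -17/259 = -0.07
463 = 463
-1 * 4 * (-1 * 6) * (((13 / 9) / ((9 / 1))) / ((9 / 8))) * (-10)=-8320 / 243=-34.24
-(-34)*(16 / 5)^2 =8704 / 25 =348.16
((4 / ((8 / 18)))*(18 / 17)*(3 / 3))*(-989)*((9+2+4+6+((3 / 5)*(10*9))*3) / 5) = -344939.93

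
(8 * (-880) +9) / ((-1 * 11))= 7031 / 11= 639.18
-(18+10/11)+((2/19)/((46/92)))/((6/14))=-11548/627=-18.42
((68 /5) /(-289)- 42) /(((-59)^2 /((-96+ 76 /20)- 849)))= 16819244 /1479425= 11.37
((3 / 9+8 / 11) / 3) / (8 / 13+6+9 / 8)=104 / 2277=0.05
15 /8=1.88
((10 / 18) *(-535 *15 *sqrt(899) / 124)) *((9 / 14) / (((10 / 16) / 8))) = -64200 *sqrt(899) / 217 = -8870.64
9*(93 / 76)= 837 / 76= 11.01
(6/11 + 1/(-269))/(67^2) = 1603/13282951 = 0.00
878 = 878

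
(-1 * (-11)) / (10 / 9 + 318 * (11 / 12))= 198 / 5267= 0.04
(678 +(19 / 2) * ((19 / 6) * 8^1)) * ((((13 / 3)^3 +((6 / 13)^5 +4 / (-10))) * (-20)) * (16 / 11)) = -5007398115584 / 2313441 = -2164480.58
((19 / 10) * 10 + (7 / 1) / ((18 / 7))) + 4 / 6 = 403 / 18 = 22.39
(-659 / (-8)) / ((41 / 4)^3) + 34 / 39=2548922 / 2687919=0.95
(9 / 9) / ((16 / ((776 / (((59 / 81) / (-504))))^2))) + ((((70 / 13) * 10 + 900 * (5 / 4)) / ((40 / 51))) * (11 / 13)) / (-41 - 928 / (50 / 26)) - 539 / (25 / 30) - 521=1849977520537746610521 / 102668196280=18018993101.74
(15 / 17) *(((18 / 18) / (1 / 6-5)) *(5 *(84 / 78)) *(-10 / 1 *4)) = 252000 / 6409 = 39.32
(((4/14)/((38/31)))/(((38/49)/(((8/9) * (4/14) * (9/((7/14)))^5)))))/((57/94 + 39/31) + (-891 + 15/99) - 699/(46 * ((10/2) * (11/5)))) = -57580180846848/355448621059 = -161.99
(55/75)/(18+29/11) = 121/3405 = 0.04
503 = 503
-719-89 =-808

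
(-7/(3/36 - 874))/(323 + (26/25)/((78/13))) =3150/127091953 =0.00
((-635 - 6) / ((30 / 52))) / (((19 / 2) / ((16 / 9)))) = -207.92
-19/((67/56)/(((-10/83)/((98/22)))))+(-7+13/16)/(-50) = 17229773/31141600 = 0.55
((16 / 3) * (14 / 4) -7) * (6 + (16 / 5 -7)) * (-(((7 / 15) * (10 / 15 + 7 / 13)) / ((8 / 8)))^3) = -2742069253 / 600604875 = -4.57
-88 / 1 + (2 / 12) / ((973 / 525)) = -24439 / 278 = -87.91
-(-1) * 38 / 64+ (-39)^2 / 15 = 101.99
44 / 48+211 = 2543 / 12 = 211.92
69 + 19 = 88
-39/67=-0.58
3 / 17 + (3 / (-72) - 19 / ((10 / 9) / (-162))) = 5651483 / 2040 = 2770.33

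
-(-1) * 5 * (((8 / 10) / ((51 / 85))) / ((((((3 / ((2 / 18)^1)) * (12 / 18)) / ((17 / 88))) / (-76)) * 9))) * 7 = -11305 / 2673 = -4.23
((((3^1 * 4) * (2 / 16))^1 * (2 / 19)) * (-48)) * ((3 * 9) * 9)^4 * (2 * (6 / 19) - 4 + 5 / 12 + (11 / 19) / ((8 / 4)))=25397737576884 / 361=70353843703.28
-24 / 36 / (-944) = 1 / 1416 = 0.00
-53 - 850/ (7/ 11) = -9721/ 7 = -1388.71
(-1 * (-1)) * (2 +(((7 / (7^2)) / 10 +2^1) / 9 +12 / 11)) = 7657 / 2310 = 3.31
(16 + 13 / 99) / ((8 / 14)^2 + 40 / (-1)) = -78253 / 192456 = -0.41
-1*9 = -9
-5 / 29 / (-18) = 5 / 522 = 0.01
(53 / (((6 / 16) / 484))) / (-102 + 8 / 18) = -307824 / 457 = -673.58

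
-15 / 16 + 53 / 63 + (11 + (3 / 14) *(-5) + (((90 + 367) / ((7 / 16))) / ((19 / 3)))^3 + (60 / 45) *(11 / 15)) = 2533288201474091 / 564632880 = 4486611.20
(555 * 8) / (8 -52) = -1110 / 11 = -100.91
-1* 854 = -854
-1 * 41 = -41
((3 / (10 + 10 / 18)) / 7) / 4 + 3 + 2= 13327 / 2660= 5.01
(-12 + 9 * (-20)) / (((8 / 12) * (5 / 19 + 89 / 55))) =-153.08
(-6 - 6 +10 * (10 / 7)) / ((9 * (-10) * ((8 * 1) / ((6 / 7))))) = -2 / 735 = -0.00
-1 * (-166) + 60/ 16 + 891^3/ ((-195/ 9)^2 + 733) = 12735937547/ 21644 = 588428.09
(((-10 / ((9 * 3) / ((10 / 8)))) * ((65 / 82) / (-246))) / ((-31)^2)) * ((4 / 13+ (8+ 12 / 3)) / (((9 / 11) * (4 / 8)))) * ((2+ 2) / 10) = 22000 / 1177656489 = 0.00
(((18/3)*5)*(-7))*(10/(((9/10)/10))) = -70000/3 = -23333.33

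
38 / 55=0.69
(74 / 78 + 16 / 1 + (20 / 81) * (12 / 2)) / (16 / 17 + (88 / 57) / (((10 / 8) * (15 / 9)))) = 52237175 / 4767984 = 10.96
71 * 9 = 639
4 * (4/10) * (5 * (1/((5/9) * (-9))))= -8/5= -1.60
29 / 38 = 0.76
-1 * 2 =-2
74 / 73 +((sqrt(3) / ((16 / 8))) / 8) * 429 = 47.45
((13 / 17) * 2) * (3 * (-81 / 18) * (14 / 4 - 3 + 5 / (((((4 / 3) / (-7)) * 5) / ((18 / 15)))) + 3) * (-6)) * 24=-707616 / 85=-8324.89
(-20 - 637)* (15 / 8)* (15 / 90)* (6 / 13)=-9855 / 104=-94.76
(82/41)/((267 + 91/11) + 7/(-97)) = 0.01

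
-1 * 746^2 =-556516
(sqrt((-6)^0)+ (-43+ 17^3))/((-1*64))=-4871/64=-76.11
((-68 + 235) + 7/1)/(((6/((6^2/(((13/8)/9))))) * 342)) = 4176/247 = 16.91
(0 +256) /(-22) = -128 /11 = -11.64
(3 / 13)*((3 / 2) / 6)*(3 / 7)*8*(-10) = -180 / 91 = -1.98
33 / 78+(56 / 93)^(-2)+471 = 19331413 / 40768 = 474.18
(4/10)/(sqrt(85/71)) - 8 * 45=-360 + 2 * sqrt(6035)/425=-359.63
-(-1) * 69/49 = 69/49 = 1.41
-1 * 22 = -22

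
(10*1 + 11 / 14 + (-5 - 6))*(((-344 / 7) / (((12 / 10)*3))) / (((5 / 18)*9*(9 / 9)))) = 172 / 147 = 1.17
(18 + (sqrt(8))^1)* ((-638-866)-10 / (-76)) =-514323 / 19-57147* sqrt(2) / 19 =-31323.21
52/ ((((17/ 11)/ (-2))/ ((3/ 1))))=-3432/ 17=-201.88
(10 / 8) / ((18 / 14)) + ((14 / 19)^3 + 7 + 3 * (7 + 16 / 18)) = 7911185 / 246924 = 32.04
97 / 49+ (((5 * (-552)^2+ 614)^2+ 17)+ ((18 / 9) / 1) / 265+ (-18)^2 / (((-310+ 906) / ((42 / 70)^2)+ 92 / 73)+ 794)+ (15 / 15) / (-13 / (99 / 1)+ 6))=2015637360789757433280207 / 867693006215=2322984449975.29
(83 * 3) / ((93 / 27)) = 2241 / 31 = 72.29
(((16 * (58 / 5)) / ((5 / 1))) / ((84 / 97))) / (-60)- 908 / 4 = -1793251 / 7875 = -227.71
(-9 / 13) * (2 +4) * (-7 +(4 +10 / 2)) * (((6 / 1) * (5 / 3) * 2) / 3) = -720 / 13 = -55.38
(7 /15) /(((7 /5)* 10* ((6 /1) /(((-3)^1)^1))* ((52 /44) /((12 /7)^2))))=-132 /3185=-0.04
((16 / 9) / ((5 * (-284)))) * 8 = -32 / 3195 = -0.01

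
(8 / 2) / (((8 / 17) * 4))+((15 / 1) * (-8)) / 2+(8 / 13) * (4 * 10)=-3459 / 104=-33.26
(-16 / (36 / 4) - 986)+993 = 47 / 9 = 5.22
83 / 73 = 1.14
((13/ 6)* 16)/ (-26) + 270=806/ 3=268.67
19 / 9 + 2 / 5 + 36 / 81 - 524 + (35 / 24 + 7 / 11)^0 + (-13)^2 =-15797 / 45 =-351.04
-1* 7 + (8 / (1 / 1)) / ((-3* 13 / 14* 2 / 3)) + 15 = 48 / 13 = 3.69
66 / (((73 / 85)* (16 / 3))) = 8415 / 584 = 14.41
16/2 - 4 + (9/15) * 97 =311/5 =62.20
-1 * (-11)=11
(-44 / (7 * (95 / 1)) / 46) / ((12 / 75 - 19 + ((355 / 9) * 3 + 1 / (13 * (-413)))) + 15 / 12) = -0.00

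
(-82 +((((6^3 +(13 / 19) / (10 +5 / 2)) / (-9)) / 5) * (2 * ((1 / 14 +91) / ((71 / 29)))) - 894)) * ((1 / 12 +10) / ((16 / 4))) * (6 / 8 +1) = -11424828349 / 1942560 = -5881.33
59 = 59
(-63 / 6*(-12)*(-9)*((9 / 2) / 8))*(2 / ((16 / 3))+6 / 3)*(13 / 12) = -420147 / 256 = -1641.20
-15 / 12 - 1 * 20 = -85 / 4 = -21.25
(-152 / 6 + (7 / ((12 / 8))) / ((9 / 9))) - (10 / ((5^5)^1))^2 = -20.67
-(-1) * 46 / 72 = 23 / 36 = 0.64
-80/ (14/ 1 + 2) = -5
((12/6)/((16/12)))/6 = 1/4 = 0.25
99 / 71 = 1.39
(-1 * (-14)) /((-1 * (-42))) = 1 /3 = 0.33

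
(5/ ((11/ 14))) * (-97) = -6790/ 11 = -617.27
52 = 52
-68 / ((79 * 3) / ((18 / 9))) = -136 / 237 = -0.57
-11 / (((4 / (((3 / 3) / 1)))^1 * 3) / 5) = -55 / 12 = -4.58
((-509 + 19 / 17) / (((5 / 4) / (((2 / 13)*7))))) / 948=-40292 / 87295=-0.46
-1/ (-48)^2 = -1/ 2304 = -0.00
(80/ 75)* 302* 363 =584672/ 5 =116934.40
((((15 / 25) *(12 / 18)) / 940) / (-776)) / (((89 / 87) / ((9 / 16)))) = -783 / 2596806400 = -0.00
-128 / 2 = -64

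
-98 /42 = -7 /3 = -2.33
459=459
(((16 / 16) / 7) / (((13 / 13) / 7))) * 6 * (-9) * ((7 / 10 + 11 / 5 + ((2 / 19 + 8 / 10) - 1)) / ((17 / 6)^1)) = -86346 / 1615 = -53.47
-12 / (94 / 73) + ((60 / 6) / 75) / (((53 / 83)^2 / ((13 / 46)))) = -420258811 / 45547935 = -9.23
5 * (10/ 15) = 10/ 3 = 3.33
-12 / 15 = -4 / 5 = -0.80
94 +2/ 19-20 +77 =2871/ 19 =151.11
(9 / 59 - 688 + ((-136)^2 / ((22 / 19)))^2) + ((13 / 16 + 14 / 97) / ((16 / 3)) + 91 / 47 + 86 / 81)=172205995121841427211 / 674888391936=255162182.64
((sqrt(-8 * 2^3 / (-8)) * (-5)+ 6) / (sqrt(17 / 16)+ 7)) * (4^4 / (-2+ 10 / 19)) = -116736 / 767 - 48640 * sqrt(34) / 5369+ 29184 * sqrt(17) / 5369+ 194560 * sqrt(2) / 767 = 176.12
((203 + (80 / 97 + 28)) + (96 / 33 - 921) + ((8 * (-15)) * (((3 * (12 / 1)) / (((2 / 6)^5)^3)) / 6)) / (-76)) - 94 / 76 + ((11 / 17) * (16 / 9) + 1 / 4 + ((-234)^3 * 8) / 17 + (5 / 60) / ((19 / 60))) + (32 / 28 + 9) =11282339234383297 / 86849532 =129906736.11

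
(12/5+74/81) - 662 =-266768/405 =-658.69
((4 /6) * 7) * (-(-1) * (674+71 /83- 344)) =384454 /249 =1543.99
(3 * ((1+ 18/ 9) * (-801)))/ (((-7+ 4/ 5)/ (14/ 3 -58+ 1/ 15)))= -1919997/ 31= -61935.39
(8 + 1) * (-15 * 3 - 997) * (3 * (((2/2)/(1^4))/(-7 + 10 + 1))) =-7033.50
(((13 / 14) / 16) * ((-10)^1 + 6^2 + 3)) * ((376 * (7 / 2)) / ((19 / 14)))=124033 / 76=1632.01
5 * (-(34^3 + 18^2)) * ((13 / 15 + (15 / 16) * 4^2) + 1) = -10025884 / 3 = -3341961.33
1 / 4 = 0.25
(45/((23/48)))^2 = 4665600/529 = 8819.66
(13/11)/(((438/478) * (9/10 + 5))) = 0.22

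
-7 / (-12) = 7 / 12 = 0.58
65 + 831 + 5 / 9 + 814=15395 / 9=1710.56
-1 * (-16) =16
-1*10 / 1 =-10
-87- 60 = -147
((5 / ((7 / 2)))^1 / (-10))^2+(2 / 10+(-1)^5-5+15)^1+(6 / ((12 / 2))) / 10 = 9.32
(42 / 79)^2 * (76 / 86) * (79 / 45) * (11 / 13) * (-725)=-11879560 / 44161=-269.01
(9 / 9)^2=1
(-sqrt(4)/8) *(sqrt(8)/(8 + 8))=-sqrt(2)/32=-0.04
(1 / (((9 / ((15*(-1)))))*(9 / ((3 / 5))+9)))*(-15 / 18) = 25 / 432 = 0.06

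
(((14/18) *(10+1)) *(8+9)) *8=10472/9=1163.56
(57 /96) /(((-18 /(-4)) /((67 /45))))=1273 /6480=0.20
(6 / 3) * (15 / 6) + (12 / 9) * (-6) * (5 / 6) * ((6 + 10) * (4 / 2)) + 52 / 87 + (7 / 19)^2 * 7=-6494512 / 31407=-206.79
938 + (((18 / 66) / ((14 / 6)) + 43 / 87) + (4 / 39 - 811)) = 3707401 / 29029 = 127.71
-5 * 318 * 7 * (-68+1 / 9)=2266810 / 3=755603.33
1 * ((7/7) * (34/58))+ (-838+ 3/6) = -48541/58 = -836.91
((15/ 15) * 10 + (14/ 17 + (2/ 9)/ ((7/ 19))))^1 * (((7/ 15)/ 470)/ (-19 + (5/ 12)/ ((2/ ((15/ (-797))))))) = -39014744/ 65349470925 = -0.00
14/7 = 2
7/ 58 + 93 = 5401/ 58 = 93.12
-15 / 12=-5 / 4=-1.25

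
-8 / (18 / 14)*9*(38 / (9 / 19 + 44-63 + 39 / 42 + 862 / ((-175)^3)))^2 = -3353904603218750000000 / 12844506800878471161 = -261.12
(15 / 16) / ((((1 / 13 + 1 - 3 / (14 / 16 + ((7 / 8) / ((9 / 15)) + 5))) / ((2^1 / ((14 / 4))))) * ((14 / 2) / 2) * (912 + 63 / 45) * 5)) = 2145 / 42742553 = 0.00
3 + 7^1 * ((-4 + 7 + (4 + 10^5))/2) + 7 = 700069/2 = 350034.50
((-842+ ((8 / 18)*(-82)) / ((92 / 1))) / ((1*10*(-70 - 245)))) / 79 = 0.00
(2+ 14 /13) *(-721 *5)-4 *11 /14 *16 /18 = -9086888 /819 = -11095.10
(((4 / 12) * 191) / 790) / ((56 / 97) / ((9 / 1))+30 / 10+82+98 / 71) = 3946251 / 4232887150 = 0.00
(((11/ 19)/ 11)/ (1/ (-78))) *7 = -546/ 19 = -28.74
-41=-41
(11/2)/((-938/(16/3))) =-44/1407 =-0.03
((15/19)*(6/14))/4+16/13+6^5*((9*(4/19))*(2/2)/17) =102051353/117572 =867.99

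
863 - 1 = 862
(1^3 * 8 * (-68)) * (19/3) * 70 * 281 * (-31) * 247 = 1556737931840/3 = 518912643946.67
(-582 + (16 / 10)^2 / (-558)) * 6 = -3492.03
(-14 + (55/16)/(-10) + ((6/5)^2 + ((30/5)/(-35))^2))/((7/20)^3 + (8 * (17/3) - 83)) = 0.34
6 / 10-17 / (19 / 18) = -1473 / 95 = -15.51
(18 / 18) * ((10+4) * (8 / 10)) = 56 / 5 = 11.20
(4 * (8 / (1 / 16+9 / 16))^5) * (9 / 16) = 2415919104 / 3125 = 773094.11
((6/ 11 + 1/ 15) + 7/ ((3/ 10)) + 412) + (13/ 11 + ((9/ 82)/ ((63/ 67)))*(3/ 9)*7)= 5918017/ 13530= 437.40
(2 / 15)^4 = 16 / 50625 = 0.00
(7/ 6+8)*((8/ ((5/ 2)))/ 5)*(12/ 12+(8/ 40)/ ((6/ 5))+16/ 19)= 11.78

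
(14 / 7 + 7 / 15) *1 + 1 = 52 / 15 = 3.47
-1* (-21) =21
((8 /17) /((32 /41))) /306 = 41 /20808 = 0.00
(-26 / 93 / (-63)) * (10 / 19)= 260 / 111321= 0.00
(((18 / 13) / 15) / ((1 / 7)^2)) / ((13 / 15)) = 882 / 169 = 5.22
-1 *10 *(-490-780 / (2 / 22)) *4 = 362800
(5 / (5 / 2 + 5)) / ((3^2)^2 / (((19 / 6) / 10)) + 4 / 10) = 95 / 36507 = 0.00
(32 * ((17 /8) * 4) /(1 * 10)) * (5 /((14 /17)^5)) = 359.04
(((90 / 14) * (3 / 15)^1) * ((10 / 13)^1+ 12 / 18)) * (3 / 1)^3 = 648 / 13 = 49.85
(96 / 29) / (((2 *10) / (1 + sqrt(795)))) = 24 / 145 + 24 *sqrt(795) / 145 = 4.83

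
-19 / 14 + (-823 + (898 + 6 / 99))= 34051 / 462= 73.70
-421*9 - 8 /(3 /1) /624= -886627 /234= -3789.00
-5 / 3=-1.67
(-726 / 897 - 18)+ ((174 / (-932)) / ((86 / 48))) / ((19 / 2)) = -1071214576 / 56917939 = -18.82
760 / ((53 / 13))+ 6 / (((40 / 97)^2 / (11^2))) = 188923751 / 42400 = 4455.75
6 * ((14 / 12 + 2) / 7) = 19 / 7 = 2.71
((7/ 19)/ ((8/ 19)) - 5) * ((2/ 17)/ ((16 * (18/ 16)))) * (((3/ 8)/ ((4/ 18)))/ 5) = -99/ 10880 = -0.01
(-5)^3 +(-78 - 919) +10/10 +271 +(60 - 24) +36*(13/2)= -580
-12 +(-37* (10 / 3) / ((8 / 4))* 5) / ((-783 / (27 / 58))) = -59627 / 5046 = -11.82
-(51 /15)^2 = -289 /25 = -11.56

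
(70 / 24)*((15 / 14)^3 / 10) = 1125 / 3136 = 0.36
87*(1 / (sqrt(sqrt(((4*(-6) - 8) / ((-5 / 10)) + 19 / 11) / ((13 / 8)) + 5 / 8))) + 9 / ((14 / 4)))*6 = 522*1144^(1 / 4)*46987^(3 / 4) / 46987 + 9396 / 7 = 1548.48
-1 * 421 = -421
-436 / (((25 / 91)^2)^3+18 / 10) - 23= -677765990396871 / 2556021985747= -265.16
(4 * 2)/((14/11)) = 44/7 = 6.29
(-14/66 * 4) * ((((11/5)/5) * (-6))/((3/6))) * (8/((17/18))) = 16128/425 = 37.95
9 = 9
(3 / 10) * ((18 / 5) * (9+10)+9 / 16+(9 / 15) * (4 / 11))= 182637 / 8800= 20.75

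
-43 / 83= -0.52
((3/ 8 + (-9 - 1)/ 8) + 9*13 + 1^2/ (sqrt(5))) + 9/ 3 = sqrt(5)/ 5 + 953/ 8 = 119.57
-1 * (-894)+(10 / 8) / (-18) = 64363 / 72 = 893.93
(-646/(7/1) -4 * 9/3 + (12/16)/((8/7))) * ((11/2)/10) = -255343/4480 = -57.00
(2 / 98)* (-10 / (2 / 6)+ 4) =-26 / 49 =-0.53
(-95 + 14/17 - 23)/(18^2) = -166/459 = -0.36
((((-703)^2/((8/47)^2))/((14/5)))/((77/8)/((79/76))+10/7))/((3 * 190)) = 4539205621/4539264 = 999.99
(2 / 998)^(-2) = 249001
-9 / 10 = -0.90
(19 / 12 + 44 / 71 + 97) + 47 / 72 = 510463 / 5112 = 99.86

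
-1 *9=-9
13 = 13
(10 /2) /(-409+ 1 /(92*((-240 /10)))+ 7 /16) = -11040 /902107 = -0.01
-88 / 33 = -8 / 3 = -2.67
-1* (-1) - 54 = -53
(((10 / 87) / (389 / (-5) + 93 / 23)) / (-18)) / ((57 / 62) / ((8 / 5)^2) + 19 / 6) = 1140800 / 46457741871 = 0.00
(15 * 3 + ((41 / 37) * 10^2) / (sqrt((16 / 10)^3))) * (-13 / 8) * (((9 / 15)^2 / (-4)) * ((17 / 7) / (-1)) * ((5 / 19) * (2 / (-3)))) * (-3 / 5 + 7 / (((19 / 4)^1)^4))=-51919937745 * sqrt(10) / 82087634048-2279411901 / 1386615440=-3.64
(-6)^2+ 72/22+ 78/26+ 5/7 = 3310/77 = 42.99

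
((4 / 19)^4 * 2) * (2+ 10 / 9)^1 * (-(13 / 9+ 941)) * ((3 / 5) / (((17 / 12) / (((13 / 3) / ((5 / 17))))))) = -71.88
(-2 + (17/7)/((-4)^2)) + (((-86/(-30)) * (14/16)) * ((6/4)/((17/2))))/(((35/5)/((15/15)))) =-16993/9520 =-1.78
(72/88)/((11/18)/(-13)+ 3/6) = 1053/583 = 1.81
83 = 83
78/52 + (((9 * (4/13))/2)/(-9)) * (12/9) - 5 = -289/78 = -3.71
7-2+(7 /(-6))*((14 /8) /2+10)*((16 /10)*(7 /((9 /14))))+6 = -9452 /45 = -210.04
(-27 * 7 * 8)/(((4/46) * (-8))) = 4347/2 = 2173.50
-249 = -249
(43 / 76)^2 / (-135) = -1849 / 779760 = -0.00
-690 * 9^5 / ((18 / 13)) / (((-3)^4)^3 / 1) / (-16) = 3.46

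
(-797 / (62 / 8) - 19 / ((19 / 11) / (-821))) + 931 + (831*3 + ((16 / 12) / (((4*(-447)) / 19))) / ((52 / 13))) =2053966199 / 166284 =12352.16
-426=-426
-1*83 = -83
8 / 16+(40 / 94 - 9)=-759 / 94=-8.07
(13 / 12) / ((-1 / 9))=-39 / 4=-9.75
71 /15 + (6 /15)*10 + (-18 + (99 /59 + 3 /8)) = -51073 /7080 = -7.21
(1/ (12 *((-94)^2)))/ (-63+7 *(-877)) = -1/ 657610464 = -0.00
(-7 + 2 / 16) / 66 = -5 / 48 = -0.10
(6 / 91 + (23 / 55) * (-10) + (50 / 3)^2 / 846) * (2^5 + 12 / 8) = -483525265 / 3810807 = -126.88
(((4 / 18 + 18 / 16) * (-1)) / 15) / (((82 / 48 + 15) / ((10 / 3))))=-194 / 10827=-0.02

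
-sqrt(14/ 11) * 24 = -24 * sqrt(154)/ 11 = -27.08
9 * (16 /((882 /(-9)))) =-72 /49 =-1.47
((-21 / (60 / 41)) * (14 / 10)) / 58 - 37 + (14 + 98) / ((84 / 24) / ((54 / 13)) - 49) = -39.67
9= 9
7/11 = 0.64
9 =9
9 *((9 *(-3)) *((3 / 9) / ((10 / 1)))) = -81 / 10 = -8.10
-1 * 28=-28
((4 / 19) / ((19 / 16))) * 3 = 192 / 361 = 0.53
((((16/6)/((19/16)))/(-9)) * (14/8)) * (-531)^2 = -2339232/19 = -123117.47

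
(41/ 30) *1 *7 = 287/ 30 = 9.57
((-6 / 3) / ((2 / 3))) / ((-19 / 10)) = 30 / 19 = 1.58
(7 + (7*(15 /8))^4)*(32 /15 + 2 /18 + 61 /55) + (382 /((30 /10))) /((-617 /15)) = 6226003750507 /62548992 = 99538.03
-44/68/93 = -11/1581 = -0.01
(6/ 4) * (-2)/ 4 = -3/ 4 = -0.75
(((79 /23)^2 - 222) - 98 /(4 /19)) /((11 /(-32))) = 11438288 /5819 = 1965.68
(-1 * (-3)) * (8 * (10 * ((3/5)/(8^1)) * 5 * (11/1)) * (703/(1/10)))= 6959700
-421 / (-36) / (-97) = -421 / 3492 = -0.12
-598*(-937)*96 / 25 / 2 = 26895648 / 25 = 1075825.92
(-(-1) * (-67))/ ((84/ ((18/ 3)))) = -67/ 14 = -4.79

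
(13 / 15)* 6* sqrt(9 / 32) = 39* sqrt(2) / 20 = 2.76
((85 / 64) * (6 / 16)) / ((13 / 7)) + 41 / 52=541 / 512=1.06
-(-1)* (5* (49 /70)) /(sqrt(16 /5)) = 7* sqrt(5) /8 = 1.96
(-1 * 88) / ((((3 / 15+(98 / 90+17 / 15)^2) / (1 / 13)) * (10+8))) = -1980 / 27053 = -0.07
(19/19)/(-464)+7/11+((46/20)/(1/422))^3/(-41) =-583366555476983/26158000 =-22301649.80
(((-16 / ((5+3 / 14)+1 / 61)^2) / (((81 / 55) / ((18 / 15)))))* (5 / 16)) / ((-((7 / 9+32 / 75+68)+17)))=501404750 / 290272132683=0.00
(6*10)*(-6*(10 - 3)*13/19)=-32760/19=-1724.21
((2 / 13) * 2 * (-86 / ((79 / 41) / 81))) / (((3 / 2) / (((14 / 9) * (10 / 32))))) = -370230 / 1027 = -360.50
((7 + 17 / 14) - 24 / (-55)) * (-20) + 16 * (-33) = -53978 / 77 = -701.01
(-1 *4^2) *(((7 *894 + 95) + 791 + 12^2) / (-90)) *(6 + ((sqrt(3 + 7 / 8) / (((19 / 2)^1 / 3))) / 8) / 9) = 3644 *sqrt(62) / 2565 + 116608 / 15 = 7785.05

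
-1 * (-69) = 69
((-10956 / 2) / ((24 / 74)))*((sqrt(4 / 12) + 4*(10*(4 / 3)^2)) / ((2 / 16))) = -9686831.66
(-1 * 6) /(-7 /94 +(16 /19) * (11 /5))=-17860 /5293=-3.37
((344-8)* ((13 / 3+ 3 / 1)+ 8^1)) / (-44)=-117.09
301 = 301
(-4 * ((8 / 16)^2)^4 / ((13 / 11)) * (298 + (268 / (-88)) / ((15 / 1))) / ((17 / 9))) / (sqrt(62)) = -294819 * sqrt(62) / 8769280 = -0.26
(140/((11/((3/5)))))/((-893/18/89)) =-13.70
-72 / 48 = -3 / 2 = -1.50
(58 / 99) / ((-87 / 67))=-134 / 297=-0.45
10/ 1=10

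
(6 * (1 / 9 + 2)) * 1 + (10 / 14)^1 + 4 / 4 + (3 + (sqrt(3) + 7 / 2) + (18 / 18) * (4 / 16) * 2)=sqrt(3) + 449 / 21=23.11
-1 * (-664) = 664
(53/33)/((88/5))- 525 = -524.91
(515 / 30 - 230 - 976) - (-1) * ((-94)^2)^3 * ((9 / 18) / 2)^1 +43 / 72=12417655973455 / 72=172467444075.76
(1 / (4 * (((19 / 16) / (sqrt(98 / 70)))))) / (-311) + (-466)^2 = 217156 - 4 * sqrt(35) / 29545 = 217156.00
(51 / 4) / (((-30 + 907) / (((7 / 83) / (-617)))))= -357 / 179648188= -0.00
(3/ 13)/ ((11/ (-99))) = -27/ 13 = -2.08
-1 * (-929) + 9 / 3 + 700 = 1632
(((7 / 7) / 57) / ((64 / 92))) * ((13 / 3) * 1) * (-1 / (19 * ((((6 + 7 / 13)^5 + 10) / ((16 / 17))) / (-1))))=4826809 / 10664210065905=0.00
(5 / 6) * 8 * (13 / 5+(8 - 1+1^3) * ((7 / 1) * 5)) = 1884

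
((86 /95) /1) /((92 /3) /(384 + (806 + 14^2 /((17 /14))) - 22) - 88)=-291540 /28332971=-0.01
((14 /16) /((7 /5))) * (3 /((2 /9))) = 8.44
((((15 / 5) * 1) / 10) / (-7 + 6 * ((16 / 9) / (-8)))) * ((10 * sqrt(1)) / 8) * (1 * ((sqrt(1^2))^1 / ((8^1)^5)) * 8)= -9 / 819200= -0.00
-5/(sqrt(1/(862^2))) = -4310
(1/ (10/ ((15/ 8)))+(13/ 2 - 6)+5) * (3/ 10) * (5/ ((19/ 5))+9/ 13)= 651/ 190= 3.43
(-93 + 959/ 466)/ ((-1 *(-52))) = -42379/ 24232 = -1.75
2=2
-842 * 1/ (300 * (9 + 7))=-421/ 2400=-0.18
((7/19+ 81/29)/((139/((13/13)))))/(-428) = -871/16390046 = -0.00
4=4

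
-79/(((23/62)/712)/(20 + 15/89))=-70335280/23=-3058055.65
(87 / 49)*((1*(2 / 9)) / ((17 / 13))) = 0.30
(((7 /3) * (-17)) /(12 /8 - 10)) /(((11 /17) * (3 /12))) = 952 /33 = 28.85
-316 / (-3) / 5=21.07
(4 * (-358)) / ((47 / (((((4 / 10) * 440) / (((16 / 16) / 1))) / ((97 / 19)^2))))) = -90983552 / 442223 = -205.74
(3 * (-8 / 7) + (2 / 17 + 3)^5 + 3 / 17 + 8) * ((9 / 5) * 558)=300598.27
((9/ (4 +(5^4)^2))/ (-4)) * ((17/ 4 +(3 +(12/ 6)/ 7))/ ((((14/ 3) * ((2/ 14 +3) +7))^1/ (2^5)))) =-5697/ 194142613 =-0.00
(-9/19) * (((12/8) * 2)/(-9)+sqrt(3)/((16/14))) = 3/19-63 * sqrt(3)/152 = -0.56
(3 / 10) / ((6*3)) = 1 / 60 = 0.02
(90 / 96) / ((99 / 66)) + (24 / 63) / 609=64009 / 102312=0.63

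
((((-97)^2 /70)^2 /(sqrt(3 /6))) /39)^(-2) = 18259605000 /7837433594376961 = 0.00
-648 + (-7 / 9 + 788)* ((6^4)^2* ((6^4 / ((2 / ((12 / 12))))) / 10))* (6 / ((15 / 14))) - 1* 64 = 2399055995416 / 5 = 479811199083.20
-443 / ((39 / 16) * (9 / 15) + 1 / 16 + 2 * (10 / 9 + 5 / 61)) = -9728280 / 85889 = -113.27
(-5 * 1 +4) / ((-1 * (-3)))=-1 / 3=-0.33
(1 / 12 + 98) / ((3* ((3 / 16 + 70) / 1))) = 4708 / 10107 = 0.47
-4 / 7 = -0.57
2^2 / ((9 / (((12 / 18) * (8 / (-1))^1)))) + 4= 44 / 27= 1.63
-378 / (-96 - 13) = 378 / 109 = 3.47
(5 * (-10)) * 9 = -450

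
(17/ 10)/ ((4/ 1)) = 17/ 40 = 0.42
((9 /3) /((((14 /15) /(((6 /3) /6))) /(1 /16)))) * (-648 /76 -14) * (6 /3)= -1605 /532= -3.02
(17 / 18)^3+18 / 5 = 129541 / 29160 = 4.44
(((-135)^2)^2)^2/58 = 110324037687890625/58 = 1902138580825700.43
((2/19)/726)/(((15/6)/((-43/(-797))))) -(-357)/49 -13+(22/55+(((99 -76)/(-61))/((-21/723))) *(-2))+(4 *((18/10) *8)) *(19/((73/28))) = 332830059007562/856720752195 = 388.49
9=9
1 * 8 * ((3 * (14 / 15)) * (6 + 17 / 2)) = 324.80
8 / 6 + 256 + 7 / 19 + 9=15202 / 57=266.70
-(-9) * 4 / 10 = 18 / 5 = 3.60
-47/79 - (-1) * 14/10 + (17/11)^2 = 152633/47795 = 3.19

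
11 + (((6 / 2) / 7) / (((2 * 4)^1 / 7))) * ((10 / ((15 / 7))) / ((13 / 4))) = 150 / 13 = 11.54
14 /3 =4.67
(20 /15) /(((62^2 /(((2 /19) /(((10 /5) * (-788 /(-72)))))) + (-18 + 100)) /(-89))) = -267 /1798696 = -0.00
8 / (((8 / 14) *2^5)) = 7 / 16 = 0.44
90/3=30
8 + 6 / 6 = 9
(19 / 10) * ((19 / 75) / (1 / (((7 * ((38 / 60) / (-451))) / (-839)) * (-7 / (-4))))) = 0.00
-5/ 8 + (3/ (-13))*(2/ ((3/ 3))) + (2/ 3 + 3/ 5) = 281/ 1560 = 0.18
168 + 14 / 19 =3206 / 19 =168.74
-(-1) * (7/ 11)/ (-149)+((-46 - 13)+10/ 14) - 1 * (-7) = -588450/ 11473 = -51.29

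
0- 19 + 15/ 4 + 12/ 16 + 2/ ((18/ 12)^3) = -751/ 54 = -13.91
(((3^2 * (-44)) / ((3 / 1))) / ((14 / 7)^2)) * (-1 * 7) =231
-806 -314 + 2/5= -5598/5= -1119.60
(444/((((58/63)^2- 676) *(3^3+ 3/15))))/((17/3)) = -1321677/309771008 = -0.00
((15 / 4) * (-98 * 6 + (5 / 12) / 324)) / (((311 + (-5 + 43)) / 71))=-811579345 / 1809216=-448.58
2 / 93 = 0.02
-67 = -67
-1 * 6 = -6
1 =1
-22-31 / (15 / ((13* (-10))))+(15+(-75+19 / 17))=9577 / 51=187.78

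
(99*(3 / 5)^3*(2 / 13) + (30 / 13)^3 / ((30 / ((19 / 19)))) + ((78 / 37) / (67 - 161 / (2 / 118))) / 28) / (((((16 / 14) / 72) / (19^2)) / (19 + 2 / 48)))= 272971531267849891 / 170381744000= 1602117.25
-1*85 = -85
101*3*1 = 303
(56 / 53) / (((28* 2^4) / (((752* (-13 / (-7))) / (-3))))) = -1222 / 1113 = -1.10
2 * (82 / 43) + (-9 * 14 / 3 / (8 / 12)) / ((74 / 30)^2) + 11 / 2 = -122481 / 117734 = -1.04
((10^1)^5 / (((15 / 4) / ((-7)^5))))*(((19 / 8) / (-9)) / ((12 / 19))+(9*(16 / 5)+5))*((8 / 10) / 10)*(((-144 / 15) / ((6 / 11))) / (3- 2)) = 1706323011008 / 81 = 21065716185.28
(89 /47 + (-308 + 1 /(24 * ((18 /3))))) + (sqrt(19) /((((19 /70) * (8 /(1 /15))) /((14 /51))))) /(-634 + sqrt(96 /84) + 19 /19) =-2071681 /6768 - 72373 * sqrt(19) /5435731470 - 49 * sqrt(266) /8153597205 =-306.10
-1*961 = -961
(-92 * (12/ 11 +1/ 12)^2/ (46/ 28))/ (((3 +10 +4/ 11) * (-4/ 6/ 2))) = 24025/ 1386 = 17.33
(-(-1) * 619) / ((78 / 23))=14237 / 78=182.53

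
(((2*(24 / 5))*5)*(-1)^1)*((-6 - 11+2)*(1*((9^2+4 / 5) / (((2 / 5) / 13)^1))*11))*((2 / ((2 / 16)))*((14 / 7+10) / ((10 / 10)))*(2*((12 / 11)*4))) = 35281059840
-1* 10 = -10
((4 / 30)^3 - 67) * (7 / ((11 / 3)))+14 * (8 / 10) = -1444219 / 12375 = -116.70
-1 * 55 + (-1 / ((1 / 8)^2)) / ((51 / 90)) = -2855 / 17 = -167.94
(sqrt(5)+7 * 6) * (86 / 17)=86 * sqrt(5) / 17+3612 / 17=223.78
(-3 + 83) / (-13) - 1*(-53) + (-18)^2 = 370.85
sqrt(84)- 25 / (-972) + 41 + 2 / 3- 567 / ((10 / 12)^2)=-18827339 / 24300 + 2 * sqrt(21)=-765.62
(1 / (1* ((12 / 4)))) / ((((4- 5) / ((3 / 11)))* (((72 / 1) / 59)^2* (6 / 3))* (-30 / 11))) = 3481 / 311040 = 0.01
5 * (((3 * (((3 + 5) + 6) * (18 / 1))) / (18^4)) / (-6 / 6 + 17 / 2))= 7 / 1458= 0.00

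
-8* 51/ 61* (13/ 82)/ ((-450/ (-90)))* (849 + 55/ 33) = -2255968/ 12505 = -180.41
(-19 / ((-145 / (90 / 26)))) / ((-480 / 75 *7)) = -855 / 84448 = -0.01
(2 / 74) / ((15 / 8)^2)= 64 / 8325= 0.01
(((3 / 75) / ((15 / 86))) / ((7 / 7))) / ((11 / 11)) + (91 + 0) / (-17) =-32663 / 6375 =-5.12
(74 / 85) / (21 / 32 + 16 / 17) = 2368 / 4345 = 0.54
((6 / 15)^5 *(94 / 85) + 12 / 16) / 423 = 808907 / 449437500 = 0.00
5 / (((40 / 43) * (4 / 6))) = 129 / 16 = 8.06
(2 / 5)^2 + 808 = 20204 / 25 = 808.16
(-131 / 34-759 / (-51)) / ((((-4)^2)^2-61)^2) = 5 / 17238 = 0.00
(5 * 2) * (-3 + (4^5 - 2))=10190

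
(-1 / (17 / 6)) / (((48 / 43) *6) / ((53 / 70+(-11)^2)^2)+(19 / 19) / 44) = -91625181912 / 6017392811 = -15.23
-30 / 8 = -15 / 4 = -3.75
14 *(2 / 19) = 28 / 19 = 1.47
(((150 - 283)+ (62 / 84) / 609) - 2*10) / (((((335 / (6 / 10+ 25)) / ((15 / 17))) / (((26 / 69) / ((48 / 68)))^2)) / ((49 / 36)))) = -671236228 / 167753835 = -4.00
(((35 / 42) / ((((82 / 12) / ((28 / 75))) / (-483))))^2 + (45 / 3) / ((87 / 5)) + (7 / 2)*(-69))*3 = 1776410361 / 2437450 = 728.80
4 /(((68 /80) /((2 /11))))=160 /187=0.86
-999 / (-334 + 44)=999 / 290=3.44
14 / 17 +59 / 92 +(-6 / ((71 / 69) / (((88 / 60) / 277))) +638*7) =687073205221 / 153795940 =4467.43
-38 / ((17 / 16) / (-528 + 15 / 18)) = 961552 / 51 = 18853.96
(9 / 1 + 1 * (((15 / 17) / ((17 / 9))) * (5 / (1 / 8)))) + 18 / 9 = 8579 / 289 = 29.69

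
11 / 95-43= -4074 / 95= -42.88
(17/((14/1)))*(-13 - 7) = -170/7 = -24.29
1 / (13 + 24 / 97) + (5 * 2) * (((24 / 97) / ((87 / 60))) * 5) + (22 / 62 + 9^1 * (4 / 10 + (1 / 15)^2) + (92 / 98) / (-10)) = 343397936094 / 27453684475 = 12.51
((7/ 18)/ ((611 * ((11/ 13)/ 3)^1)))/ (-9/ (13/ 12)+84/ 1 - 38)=13/ 217140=0.00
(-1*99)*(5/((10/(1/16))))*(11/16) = -2.13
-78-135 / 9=-93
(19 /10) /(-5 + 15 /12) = -38 /75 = -0.51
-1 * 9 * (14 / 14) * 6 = -54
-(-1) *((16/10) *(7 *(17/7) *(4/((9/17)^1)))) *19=175712/45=3904.71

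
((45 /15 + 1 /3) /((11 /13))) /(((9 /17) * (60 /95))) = 20995 /1782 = 11.78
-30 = -30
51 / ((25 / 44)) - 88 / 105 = 46684 / 525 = 88.92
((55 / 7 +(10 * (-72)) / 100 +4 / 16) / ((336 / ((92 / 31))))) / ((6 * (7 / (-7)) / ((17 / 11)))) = -0.00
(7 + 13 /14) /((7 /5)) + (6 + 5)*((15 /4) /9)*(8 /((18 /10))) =68885 /2646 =26.03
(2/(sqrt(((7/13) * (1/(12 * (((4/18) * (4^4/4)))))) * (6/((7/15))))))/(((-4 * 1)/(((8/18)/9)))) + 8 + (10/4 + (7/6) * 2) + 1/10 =194/15- 32 * sqrt(195)/3645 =12.81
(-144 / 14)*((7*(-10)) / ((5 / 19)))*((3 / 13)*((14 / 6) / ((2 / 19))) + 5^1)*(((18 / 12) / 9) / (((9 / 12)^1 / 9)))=719568 / 13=55351.38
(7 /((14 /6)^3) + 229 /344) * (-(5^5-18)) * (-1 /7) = 63721463 /117992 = 540.05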